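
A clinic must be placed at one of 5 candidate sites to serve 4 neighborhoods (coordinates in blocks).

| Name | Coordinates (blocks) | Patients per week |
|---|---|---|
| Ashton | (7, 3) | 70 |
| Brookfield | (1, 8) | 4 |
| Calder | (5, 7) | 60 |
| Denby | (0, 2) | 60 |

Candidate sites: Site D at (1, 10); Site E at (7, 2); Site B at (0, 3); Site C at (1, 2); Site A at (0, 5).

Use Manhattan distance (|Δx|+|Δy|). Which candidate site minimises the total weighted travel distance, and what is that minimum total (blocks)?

Total weighted distance at each candidate:
  Site D (1, 10): total = 1878
  Site E (7, 2): total = 958
  Site B (0, 3): total = 1114
  Site C (1, 2): total = 1114
  Site A (0, 5): total = 1246
Minimum is at Site E with total 958 blocks.

Site E, total 958 blocks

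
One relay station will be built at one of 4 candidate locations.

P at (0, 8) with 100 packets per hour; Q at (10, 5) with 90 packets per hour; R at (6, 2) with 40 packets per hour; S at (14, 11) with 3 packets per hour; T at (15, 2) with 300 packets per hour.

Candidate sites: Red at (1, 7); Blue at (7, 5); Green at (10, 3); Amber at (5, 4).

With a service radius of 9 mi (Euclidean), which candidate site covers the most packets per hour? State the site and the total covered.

Coverage radius r = 9 mi; a point is covered iff (Δx)²+(Δy)² ≤ 9² = 81.
  Red (1, 7): covers {P, R} → 140
  Blue (7, 5): covers {P, Q, R, T} → 530
  Green (10, 3): covers {Q, R, S, T} → 433
  Amber (5, 4): covers {P, Q, R} → 230
Maximum coverage at Blue: 530 packets per hour.

Blue, covering 530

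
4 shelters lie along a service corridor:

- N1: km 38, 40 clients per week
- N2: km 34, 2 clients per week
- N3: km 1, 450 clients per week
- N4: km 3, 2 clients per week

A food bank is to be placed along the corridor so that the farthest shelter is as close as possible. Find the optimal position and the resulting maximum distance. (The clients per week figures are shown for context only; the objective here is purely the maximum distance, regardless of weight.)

The 1-center on a line is the midpoint of the two extreme points: leftmost at 1, rightmost at 38.
Optimal location = (1 + 38)/2 = 19.5; maximum distance = (38 − 1)/2 = 18.5.

location 19.5, max distance 18.5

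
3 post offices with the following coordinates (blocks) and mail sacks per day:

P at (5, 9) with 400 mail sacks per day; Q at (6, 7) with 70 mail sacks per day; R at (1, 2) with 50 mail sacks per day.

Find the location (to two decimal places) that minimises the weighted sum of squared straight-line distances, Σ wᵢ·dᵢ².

(4.75, 8.06)

The minimiser of Σwᵢ‖p−pᵢ‖² is the weighted centroid p* = (Σwᵢpᵢ)/(Σwᵢ).
Σwᵢ = 520.
Σwᵢxᵢ = 400·5 + 70·6 + 50·1 = 2470.
Σwᵢyᵢ = 400·9 + 70·7 + 50·2 = 4190.
x* = 2470/520 = 4.75, y* = 4190/520 = 8.06.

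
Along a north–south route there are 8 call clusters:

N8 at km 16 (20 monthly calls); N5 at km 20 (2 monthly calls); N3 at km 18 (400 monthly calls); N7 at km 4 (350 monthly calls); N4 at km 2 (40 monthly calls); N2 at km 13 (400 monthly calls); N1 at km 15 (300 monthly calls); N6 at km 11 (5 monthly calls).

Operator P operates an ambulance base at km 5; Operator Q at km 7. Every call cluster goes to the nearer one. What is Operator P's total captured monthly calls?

The indifferent point is the midpoint (5+7)/2 = 6; call clusters left of it (closer to Operator P at 5) go to Operator P, those right go to Operator Q.
  N4 at 2 (w=40) → Operator P
  N7 at 4 (w=350) → Operator P
  N6 at 11 (w=5) → Operator Q
  N2 at 13 (w=400) → Operator Q
  N1 at 15 (w=300) → Operator Q
  N8 at 16 (w=20) → Operator Q
  N3 at 18 (w=400) → Operator Q
  N5 at 20 (w=2) → Operator Q
Operator P captures 390; Operator Q captures 1127.

390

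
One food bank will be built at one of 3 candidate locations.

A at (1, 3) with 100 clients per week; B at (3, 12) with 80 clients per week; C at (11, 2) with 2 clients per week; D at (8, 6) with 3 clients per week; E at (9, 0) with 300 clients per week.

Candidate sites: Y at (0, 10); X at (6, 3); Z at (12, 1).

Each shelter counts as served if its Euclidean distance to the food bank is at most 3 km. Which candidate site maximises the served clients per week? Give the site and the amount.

Coverage radius r = 3 km; a point is covered iff (Δx)²+(Δy)² ≤ 3² = 9.
  Y (0, 10): covers {none} → 0
  X (6, 3): covers {none} → 0
  Z (12, 1): covers {C} → 2
Maximum coverage at Z: 2 clients per week.

Z, covering 2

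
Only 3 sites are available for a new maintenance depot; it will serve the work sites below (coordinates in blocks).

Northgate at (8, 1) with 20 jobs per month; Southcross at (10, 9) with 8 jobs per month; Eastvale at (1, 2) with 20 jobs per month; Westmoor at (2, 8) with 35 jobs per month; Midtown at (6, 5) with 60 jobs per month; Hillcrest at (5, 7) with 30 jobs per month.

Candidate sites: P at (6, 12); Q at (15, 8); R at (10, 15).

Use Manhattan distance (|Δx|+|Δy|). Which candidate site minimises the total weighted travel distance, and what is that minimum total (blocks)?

Total weighted distance at each candidate:
  P (6, 12): total = 1496
  Q (15, 8): total = 2233
  R (10, 15): total = 2563
Minimum is at P with total 1496 blocks.

P, total 1496 blocks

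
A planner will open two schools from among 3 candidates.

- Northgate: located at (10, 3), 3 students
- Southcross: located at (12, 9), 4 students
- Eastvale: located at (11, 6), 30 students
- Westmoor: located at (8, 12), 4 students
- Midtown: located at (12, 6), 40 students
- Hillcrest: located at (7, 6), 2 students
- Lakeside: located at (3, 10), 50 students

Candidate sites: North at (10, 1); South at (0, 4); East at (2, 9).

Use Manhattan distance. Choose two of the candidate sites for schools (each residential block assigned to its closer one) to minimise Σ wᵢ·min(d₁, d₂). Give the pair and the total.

Evaluate every pair (each demand assigned to the nearer of the two):
  {North, East}: total = 658
  {North, South}: total = 1024
  {South, East}: total = 1105
Best pair: {North, East} with total 658.

{North, East}, total 658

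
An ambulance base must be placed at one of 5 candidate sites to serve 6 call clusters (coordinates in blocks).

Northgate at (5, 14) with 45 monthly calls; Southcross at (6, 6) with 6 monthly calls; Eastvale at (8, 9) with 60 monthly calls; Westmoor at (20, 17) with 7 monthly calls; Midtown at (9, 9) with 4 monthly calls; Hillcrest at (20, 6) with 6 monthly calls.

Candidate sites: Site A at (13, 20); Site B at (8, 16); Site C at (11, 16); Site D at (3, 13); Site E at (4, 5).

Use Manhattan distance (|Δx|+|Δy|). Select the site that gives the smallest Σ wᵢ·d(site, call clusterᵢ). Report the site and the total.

Total weighted distance at each candidate:
  Site A (13, 20): total = 1972
  Site B (8, 16): total = 972
  Site C (11, 16): total = 1270
  Site D (3, 13): total = 1066
  Site E (4, 5): total = 1282
Minimum is at Site B with total 972 blocks.

Site B, total 972 blocks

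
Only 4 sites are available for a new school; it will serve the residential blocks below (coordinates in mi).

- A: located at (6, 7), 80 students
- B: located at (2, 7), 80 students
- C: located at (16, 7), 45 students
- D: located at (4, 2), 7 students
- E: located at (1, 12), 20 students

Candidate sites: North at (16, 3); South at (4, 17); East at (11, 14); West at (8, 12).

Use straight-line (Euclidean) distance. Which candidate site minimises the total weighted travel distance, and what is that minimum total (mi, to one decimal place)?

West, total 1695.6 mi

Total weighted distance at each candidate:
  North (16, 3): total = 2640.6
  South (4, 17): total = 2556.2
  East (11, 14): total = 2288.6
  West (8, 12): total = 1695.6
Minimum is at West with total 1695.6 mi.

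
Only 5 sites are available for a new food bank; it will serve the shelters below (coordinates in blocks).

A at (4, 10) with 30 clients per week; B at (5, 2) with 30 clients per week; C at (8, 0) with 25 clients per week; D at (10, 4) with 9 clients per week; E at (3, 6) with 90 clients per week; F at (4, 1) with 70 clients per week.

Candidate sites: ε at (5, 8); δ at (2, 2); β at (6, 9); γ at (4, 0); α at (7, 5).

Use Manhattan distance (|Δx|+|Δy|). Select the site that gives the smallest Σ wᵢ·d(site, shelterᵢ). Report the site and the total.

γ, total 1280 blocks

Total weighted distance at each candidate:
  ε (5, 8): total = 1546
  δ (2, 2): total = 1340
  β (6, 9): total = 1926
  γ (4, 0): total = 1280
  α (7, 5): total = 1516
Minimum is at γ with total 1280 blocks.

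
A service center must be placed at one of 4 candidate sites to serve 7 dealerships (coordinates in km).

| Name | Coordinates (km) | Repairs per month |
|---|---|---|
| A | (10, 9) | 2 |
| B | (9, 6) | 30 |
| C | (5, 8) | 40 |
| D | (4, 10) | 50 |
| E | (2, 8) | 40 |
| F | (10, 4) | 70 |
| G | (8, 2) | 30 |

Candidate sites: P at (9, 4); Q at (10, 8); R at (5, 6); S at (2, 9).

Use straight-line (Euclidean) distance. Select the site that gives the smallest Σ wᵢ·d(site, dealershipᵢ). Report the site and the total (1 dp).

Total weighted distance at each candidate:
  P (9, 4): total = 1146.6
  Q (10, 8): total = 1375.0
  R (5, 6): total = 1089.0
  S (2, 9): total = 1459.7
Minimum is at R with total 1089.0 km.

R, total 1089.0 km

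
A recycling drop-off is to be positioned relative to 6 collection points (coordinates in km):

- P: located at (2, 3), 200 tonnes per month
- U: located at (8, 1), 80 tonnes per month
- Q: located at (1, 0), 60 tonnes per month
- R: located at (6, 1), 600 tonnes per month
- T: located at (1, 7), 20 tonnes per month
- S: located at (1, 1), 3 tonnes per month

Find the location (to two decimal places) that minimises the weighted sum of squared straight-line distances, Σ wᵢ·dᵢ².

(4.90, 1.48)

The minimiser of Σwᵢ‖p−pᵢ‖² is the weighted centroid p* = (Σwᵢpᵢ)/(Σwᵢ).
Σwᵢ = 963.
Σwᵢxᵢ = 200·2 + 80·8 + 60·1 + 600·6 + 20·1 + 3·1 = 4723.
Σwᵢyᵢ = 200·3 + 80·1 + 60·0 + 600·1 + 20·7 + 3·1 = 1423.
x* = 4723/963 = 4.90, y* = 1423/963 = 1.48.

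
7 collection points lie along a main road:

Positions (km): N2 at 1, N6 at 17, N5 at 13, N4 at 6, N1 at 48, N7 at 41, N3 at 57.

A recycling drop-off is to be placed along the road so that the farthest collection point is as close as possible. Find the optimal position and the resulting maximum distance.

location 29, max distance 28

The 1-center on a line is the midpoint of the two extreme points: leftmost at 1, rightmost at 57.
Optimal location = (1 + 57)/2 = 29; maximum distance = (57 − 1)/2 = 28.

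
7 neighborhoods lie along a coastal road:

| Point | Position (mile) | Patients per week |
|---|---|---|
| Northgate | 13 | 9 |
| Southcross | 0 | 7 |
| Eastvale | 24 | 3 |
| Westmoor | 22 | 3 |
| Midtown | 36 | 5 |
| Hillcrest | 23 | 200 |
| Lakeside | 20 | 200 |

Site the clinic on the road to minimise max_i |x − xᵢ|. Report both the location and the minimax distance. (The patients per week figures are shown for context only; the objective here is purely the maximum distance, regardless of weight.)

The 1-center on a line is the midpoint of the two extreme points: leftmost at 0, rightmost at 36.
Optimal location = (0 + 36)/2 = 18; maximum distance = (36 − 0)/2 = 18.

location 18, max distance 18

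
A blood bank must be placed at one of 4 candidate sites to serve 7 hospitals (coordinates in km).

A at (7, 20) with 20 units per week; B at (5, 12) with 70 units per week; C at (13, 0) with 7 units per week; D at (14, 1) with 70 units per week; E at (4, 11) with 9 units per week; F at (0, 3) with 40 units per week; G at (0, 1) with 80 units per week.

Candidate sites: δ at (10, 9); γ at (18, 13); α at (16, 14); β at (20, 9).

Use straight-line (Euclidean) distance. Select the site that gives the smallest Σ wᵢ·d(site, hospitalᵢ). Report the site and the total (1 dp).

Total weighted distance at each candidate:
  δ (10, 9): total = 2876.6
  γ (18, 13): total = 4838.0
  α (16, 14): total = 4557.1
  β (20, 9): total = 4894.8
Minimum is at δ with total 2876.6 km.

δ, total 2876.6 km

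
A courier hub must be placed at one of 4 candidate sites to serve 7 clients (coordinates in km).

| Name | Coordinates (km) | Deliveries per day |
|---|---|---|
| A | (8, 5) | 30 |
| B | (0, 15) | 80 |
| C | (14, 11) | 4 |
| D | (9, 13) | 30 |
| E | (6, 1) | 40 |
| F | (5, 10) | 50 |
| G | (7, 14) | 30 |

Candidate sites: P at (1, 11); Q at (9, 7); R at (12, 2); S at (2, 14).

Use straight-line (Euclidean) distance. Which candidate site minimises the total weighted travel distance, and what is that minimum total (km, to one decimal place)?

Total weighted distance at each candidate:
  P (1, 11): total = 1760.4
  Q (9, 7): total = 1972.8
  R (12, 2): total = 3109.1
  S (2, 14): total = 1709.1
Minimum is at S with total 1709.1 km.

S, total 1709.1 km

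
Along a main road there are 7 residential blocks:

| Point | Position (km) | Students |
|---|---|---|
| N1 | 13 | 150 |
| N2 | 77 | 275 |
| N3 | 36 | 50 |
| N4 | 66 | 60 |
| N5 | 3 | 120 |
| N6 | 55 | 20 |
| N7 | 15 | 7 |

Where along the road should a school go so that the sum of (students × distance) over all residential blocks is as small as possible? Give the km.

For a sum of weighted absolute distances on a line, the optimum is the weighted median (not the mean). Total weight W = 682; half-weight = 341.
Sort by position and accumulate weight:
  km 3 (N5, w=120) → cum 120
  km 13 (N1, w=150) → cum 270
  km 15 (N7, w=7) → cum 277
  km 36 (N3, w=50) → cum 327
  km 55 (N6, w=20) → cum 347  ≥ 341 → median here
  km 66 (N4, w=60) → cum 407
  km 77 (N2, w=275) → cum 682
Optimal location: km 55.

x = 55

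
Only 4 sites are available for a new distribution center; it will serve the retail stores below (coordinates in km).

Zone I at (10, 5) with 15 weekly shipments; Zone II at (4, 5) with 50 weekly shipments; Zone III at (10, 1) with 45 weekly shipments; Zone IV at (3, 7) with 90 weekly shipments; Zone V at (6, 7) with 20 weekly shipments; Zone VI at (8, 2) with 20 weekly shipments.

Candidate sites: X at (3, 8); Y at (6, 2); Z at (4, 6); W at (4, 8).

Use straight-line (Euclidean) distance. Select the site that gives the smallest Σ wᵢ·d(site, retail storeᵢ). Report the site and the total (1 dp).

Total weighted distance at each candidate:
  X (3, 8): total = 1027.3
  Y (6, 2): total = 1105.6
  Z (4, 6): total = 777.8
  W (4, 8): total = 981.7
Minimum is at Z with total 777.8 km.

Z, total 777.8 km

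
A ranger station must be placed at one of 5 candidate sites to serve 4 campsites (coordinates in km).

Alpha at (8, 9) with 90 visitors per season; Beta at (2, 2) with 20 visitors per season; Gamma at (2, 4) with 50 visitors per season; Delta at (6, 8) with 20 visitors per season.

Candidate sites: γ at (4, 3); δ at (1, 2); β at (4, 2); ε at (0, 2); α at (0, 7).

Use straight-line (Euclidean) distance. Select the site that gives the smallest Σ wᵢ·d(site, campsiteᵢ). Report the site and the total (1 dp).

Total weighted distance at each candidate:
  γ (4, 3): total = 913.2
  δ (1, 2): total = 1179.0
  β (4, 2): total = 1033.5
  ε (0, 2): total = 1307.8
  α (0, 7): total = 1151.8
Minimum is at γ with total 913.2 km.

γ, total 913.2 km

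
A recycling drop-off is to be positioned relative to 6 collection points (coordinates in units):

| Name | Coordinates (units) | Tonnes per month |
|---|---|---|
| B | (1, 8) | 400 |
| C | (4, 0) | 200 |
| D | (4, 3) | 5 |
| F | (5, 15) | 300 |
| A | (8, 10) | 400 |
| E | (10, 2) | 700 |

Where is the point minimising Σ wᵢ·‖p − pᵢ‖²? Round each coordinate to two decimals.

(6.44, 6.54)

The minimiser of Σwᵢ‖p−pᵢ‖² is the weighted centroid p* = (Σwᵢpᵢ)/(Σwᵢ).
Σwᵢ = 2005.
Σwᵢxᵢ = 400·1 + 200·4 + 5·4 + 300·5 + 400·8 + 700·10 = 12920.
Σwᵢyᵢ = 400·8 + 200·0 + 5·3 + 300·15 + 400·10 + 700·2 = 13115.
x* = 12920/2005 = 6.44, y* = 13115/2005 = 6.54.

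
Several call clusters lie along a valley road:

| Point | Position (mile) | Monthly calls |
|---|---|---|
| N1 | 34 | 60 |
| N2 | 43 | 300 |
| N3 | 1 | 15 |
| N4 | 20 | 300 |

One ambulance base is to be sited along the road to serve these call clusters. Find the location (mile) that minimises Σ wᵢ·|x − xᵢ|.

x = 34

For a sum of weighted absolute distances on a line, the optimum is the weighted median (not the mean). Total weight W = 675; half-weight = 337.5.
Sort by position and accumulate weight:
  mile 1 (N3, w=15) → cum 15
  mile 20 (N4, w=300) → cum 315
  mile 34 (N1, w=60) → cum 375  ≥ 337.5 → median here
  mile 43 (N2, w=300) → cum 675
Optimal location: mile 34.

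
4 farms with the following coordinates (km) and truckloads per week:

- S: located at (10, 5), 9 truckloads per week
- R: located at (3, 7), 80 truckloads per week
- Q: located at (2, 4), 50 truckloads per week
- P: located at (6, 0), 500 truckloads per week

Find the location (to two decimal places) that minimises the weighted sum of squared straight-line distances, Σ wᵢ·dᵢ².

(5.37, 1.26)

The minimiser of Σwᵢ‖p−pᵢ‖² is the weighted centroid p* = (Σwᵢpᵢ)/(Σwᵢ).
Σwᵢ = 639.
Σwᵢxᵢ = 9·10 + 80·3 + 50·2 + 500·6 = 3430.
Σwᵢyᵢ = 9·5 + 80·7 + 50·4 + 500·0 = 805.
x* = 3430/639 = 5.37, y* = 805/639 = 1.26.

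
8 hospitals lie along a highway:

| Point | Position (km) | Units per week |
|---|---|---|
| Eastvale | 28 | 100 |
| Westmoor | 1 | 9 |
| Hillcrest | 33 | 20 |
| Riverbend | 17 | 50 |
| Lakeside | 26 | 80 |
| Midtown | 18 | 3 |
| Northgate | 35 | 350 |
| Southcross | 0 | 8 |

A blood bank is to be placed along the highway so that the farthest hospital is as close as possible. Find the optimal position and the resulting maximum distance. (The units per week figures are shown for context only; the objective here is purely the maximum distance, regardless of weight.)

The 1-center on a line is the midpoint of the two extreme points: leftmost at 0, rightmost at 35.
Optimal location = (0 + 35)/2 = 17.5; maximum distance = (35 − 0)/2 = 17.5.

location 17.5, max distance 17.5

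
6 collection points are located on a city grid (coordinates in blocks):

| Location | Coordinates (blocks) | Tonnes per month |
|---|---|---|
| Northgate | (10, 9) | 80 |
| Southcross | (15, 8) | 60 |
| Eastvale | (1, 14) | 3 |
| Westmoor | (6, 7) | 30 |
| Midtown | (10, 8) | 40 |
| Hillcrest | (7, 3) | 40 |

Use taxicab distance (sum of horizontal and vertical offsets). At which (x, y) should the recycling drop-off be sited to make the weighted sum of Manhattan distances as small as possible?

Manhattan distance separates: Σwᵢ(|x−xᵢ|+|y−yᵢ|) = Σwᵢ|x−xᵢ| + Σwᵢ|y−yᵢ|, so x and y are optimised independently as 1-D weighted medians.
Total weight W = 253; half = 126.5.
x-coordinate, sorted with cumulative weight:
  x=1 (Eastvale, w=3) cum 3
  x=6 (Westmoor, w=30) cum 33
  x=7 (Hillcrest, w=40) cum 73
  x=10 (Northgate, w=80) cum 153  ← median
  x=10 (Midtown, w=40) cum 193
  x=15 (Southcross, w=60) cum 253
⇒ x* = 10
y-coordinate, sorted with cumulative weight:
  y=3 (Hillcrest, w=40) cum 40
  y=7 (Westmoor, w=30) cum 70
  y=8 (Southcross, w=60) cum 130  ← median
  y=8 (Midtown, w=40) cum 170
  y=9 (Northgate, w=80) cum 250
  y=14 (Eastvale, w=3) cum 253
⇒ y* = 8

(10, 8)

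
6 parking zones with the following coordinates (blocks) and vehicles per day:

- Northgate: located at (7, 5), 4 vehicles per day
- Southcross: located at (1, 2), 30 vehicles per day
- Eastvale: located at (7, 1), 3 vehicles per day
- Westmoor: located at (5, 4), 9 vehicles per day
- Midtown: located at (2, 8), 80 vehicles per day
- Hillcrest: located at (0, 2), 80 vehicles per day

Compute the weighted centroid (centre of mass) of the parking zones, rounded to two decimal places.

The minimiser of Σwᵢ‖p−pᵢ‖² is the weighted centroid p* = (Σwᵢpᵢ)/(Σwᵢ).
Σwᵢ = 206.
Σwᵢxᵢ = 4·7 + 30·1 + 3·7 + 9·5 + 80·2 + 80·0 = 284.
Σwᵢyᵢ = 4·5 + 30·2 + 3·1 + 9·4 + 80·8 + 80·2 = 919.
x* = 284/206 = 1.38, y* = 919/206 = 4.46.

(1.38, 4.46)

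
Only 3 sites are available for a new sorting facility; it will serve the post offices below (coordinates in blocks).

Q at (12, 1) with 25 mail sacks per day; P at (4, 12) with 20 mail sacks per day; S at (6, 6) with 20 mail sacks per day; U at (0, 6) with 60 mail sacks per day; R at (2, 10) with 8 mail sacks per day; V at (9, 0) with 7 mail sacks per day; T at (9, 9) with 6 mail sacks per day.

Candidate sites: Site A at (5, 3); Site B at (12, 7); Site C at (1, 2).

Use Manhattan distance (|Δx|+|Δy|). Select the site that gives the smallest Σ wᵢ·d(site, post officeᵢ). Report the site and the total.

Site A, total 1174 blocks

Total weighted distance at each candidate:
  Site A (5, 3): total = 1174
  Site B (12, 7): total = 1534
  Site C (1, 2): total = 1272
Minimum is at Site A with total 1174 blocks.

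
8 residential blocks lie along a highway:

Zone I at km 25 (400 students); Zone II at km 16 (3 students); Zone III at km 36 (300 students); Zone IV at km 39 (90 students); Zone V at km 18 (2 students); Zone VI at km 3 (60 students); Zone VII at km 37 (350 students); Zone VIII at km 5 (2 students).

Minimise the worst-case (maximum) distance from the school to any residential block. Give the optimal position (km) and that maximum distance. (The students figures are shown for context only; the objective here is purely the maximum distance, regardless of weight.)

location 21, max distance 18

The 1-center on a line is the midpoint of the two extreme points: leftmost at 3, rightmost at 39.
Optimal location = (3 + 39)/2 = 21; maximum distance = (39 − 3)/2 = 18.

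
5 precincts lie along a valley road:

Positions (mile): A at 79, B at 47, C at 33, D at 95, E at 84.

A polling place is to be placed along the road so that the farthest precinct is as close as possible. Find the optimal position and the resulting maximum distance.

The 1-center on a line is the midpoint of the two extreme points: leftmost at 33, rightmost at 95.
Optimal location = (33 + 95)/2 = 64; maximum distance = (95 − 33)/2 = 31.

location 64, max distance 31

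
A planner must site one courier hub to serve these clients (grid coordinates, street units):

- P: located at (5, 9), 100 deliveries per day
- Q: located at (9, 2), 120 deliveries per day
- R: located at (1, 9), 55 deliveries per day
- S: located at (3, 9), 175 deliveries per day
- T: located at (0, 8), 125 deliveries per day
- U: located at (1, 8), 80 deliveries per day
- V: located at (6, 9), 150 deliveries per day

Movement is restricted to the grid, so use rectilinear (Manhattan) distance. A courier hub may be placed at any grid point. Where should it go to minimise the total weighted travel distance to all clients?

Manhattan distance separates: Σwᵢ(|x−xᵢ|+|y−yᵢ|) = Σwᵢ|x−xᵢ| + Σwᵢ|y−yᵢ|, so x and y are optimised independently as 1-D weighted medians.
Total weight W = 805; half = 402.5.
x-coordinate, sorted with cumulative weight:
  x=0 (T, w=125) cum 125
  x=1 (R, w=55) cum 180
  x=1 (U, w=80) cum 260
  x=3 (S, w=175) cum 435  ← median
  x=5 (P, w=100) cum 535
  x=6 (V, w=150) cum 685
  x=9 (Q, w=120) cum 805
⇒ x* = 3
y-coordinate, sorted with cumulative weight:
  y=2 (Q, w=120) cum 120
  y=8 (T, w=125) cum 245
  y=8 (U, w=80) cum 325
  y=9 (P, w=100) cum 425  ← median
  y=9 (R, w=55) cum 480
  y=9 (S, w=175) cum 655
  y=9 (V, w=150) cum 805
⇒ y* = 9

(3, 9)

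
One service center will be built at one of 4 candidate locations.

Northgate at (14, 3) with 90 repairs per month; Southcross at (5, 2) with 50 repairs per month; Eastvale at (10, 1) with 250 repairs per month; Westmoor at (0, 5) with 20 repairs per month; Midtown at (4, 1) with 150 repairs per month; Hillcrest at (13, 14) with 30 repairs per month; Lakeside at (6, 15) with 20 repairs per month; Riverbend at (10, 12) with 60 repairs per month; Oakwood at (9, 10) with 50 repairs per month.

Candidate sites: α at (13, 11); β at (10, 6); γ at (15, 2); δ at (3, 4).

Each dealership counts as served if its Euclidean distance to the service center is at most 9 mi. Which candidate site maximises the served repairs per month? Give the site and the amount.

β, covering 680

Coverage radius r = 9 mi; a point is covered iff (Δx)²+(Δy)² ≤ 9² = 81.
  α (13, 11): covers {Northgate, Hillcrest, Lakeside, Riverbend, Oakwood} → 250
  β (10, 6): covers {Northgate, Southcross, Eastvale, Midtown, Hillcrest, Riverbend, Oakwood} → 680
  γ (15, 2): covers {Northgate, Eastvale} → 340
  δ (3, 4): covers {Southcross, Eastvale, Westmoor, Midtown, Oakwood} → 520
Maximum coverage at β: 680 repairs per month.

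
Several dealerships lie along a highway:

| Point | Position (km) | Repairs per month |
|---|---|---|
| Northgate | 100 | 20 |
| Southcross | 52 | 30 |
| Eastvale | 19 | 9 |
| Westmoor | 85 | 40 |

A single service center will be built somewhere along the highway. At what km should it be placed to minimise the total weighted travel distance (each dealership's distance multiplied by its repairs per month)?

x = 85

For a sum of weighted absolute distances on a line, the optimum is the weighted median (not the mean). Total weight W = 99; half-weight = 49.5.
Sort by position and accumulate weight:
  km 19 (Eastvale, w=9) → cum 9
  km 52 (Southcross, w=30) → cum 39
  km 85 (Westmoor, w=40) → cum 79  ≥ 49.5 → median here
  km 100 (Northgate, w=20) → cum 99
Optimal location: km 85.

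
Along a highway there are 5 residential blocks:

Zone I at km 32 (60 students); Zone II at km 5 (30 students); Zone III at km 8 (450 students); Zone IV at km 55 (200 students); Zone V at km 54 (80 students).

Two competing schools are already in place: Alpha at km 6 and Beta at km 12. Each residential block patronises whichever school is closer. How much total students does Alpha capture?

480

The indifferent point is the midpoint (6+12)/2 = 9; residential blocks left of it (closer to Alpha at 6) go to Alpha, those right go to Beta.
  Zone II at 5 (w=30) → Alpha
  Zone III at 8 (w=450) → Alpha
  Zone I at 32 (w=60) → Beta
  Zone V at 54 (w=80) → Beta
  Zone IV at 55 (w=200) → Beta
Alpha captures 480; Beta captures 340.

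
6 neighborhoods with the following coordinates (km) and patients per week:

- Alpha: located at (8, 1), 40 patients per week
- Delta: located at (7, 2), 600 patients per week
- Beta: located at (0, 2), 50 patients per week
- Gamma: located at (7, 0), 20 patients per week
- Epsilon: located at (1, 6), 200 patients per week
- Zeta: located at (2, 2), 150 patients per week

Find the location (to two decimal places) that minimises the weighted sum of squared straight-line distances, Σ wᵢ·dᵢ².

The minimiser of Σwᵢ‖p−pᵢ‖² is the weighted centroid p* = (Σwᵢpᵢ)/(Σwᵢ).
Σwᵢ = 1060.
Σwᵢxᵢ = 40·8 + 600·7 + 50·0 + 20·7 + 200·1 + 150·2 = 5160.
Σwᵢyᵢ = 40·1 + 600·2 + 50·2 + 20·0 + 200·6 + 150·2 = 2840.
x* = 5160/1060 = 4.87, y* = 2840/1060 = 2.68.

(4.87, 2.68)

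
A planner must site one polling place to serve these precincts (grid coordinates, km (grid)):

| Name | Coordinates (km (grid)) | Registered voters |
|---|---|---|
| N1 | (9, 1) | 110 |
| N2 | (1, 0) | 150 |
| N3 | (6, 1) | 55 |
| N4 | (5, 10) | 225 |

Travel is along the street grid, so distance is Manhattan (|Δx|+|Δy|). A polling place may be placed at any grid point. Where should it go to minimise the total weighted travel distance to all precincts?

(5, 1)

Manhattan distance separates: Σwᵢ(|x−xᵢ|+|y−yᵢ|) = Σwᵢ|x−xᵢ| + Σwᵢ|y−yᵢ|, so x and y are optimised independently as 1-D weighted medians.
Total weight W = 540; half = 270.
x-coordinate, sorted with cumulative weight:
  x=1 (N2, w=150) cum 150
  x=5 (N4, w=225) cum 375  ← median
  x=6 (N3, w=55) cum 430
  x=9 (N1, w=110) cum 540
⇒ x* = 5
y-coordinate, sorted with cumulative weight:
  y=0 (N2, w=150) cum 150
  y=1 (N1, w=110) cum 260
  y=1 (N3, w=55) cum 315  ← median
  y=10 (N4, w=225) cum 540
⇒ y* = 1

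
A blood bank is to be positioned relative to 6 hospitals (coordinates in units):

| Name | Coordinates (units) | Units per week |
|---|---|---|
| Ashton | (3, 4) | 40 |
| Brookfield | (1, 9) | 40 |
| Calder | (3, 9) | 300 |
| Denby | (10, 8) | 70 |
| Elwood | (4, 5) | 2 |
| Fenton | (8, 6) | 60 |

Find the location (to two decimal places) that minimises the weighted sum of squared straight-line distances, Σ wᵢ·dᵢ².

(4.39, 8.11)

The minimiser of Σwᵢ‖p−pᵢ‖² is the weighted centroid p* = (Σwᵢpᵢ)/(Σwᵢ).
Σwᵢ = 512.
Σwᵢxᵢ = 40·3 + 40·1 + 300·3 + 70·10 + 2·4 + 60·8 = 2248.
Σwᵢyᵢ = 40·4 + 40·9 + 300·9 + 70·8 + 2·5 + 60·6 = 4150.
x* = 2248/512 = 4.39, y* = 4150/512 = 8.11.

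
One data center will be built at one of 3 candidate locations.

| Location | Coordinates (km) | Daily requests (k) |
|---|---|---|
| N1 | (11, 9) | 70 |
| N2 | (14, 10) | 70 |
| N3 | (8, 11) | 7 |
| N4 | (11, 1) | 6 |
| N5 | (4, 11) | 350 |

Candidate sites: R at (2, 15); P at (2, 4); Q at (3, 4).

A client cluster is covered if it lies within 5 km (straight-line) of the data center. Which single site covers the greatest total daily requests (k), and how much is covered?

R, covering 350

Coverage radius r = 5 km; a point is covered iff (Δx)²+(Δy)² ≤ 5² = 25.
  R (2, 15): covers {N5} → 350
  P (2, 4): covers {none} → 0
  Q (3, 4): covers {none} → 0
Maximum coverage at R: 350 daily requests (k).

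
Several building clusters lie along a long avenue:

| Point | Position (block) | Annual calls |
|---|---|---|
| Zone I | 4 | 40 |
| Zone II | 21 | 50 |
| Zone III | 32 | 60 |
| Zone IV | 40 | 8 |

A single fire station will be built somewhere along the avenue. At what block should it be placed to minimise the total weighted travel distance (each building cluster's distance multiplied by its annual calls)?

For a sum of weighted absolute distances on a line, the optimum is the weighted median (not the mean). Total weight W = 158; half-weight = 79.
Sort by position and accumulate weight:
  block 4 (Zone I, w=40) → cum 40
  block 21 (Zone II, w=50) → cum 90  ≥ 79 → median here
  block 32 (Zone III, w=60) → cum 150
  block 40 (Zone IV, w=8) → cum 158
Optimal location: block 21.

x = 21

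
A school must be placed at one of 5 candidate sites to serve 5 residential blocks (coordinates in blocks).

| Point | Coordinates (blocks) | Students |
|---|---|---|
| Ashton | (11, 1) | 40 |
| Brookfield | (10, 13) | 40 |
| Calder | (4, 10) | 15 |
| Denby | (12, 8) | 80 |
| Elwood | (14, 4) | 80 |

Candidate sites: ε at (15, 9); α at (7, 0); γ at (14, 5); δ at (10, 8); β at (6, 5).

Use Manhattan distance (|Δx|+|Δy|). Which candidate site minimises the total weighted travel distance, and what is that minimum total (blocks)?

Total weighted distance at each candidate:
  ε (15, 9): total = 1820
  α (7, 0): total = 2955
  γ (14, 5): total = 1465
  δ (10, 8): total = 1440
  β (6, 5): total = 2385
Minimum is at δ with total 1440 blocks.

δ, total 1440 blocks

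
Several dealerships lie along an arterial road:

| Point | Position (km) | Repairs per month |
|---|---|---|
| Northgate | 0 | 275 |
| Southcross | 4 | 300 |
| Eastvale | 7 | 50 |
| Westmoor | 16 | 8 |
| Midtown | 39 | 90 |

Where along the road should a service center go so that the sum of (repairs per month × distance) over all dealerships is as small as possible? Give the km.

x = 4

For a sum of weighted absolute distances on a line, the optimum is the weighted median (not the mean). Total weight W = 723; half-weight = 361.5.
Sort by position and accumulate weight:
  km 0 (Northgate, w=275) → cum 275
  km 4 (Southcross, w=300) → cum 575  ≥ 361.5 → median here
  km 7 (Eastvale, w=50) → cum 625
  km 16 (Westmoor, w=8) → cum 633
  km 39 (Midtown, w=90) → cum 723
Optimal location: km 4.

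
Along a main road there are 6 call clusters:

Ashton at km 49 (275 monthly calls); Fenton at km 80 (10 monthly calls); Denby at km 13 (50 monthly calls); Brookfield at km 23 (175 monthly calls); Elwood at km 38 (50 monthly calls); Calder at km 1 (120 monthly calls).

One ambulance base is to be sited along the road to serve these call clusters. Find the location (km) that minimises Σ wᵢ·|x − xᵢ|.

For a sum of weighted absolute distances on a line, the optimum is the weighted median (not the mean). Total weight W = 680; half-weight = 340.
Sort by position and accumulate weight:
  km 1 (Calder, w=120) → cum 120
  km 13 (Denby, w=50) → cum 170
  km 23 (Brookfield, w=175) → cum 345  ≥ 340 → median here
  km 38 (Elwood, w=50) → cum 395
  km 49 (Ashton, w=275) → cum 670
  km 80 (Fenton, w=10) → cum 680
Optimal location: km 23.

x = 23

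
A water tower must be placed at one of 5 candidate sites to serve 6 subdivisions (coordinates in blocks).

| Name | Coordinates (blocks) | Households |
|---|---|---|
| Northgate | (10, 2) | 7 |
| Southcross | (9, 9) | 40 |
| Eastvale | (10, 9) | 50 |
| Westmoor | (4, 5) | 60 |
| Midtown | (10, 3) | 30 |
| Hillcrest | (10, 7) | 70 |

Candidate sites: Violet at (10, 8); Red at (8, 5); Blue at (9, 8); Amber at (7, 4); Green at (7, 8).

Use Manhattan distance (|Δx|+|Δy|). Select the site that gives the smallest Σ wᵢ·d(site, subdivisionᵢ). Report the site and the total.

Total weighted distance at each candidate:
  Violet (10, 8): total = 932
  Red (8, 5): total = 1175
  Blue (9, 8): total = 989
  Amber (7, 4): total = 1495
  Green (7, 8): total = 1263
Minimum is at Violet with total 932 blocks.

Violet, total 932 blocks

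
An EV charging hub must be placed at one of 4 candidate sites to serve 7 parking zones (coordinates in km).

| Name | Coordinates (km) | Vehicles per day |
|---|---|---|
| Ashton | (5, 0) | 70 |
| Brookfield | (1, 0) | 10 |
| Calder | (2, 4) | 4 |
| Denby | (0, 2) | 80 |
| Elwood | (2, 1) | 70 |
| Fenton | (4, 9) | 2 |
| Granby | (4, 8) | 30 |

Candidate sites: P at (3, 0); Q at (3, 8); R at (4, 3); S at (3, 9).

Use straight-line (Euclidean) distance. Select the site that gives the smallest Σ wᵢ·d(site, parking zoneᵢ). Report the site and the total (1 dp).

P, total 823.9 km

Total weighted distance at each candidate:
  P (3, 0): total = 823.9
  Q (3, 8): total = 1740.6
  R (4, 3): total = 962.6
  S (3, 9): total = 1976.0
Minimum is at P with total 823.9 km.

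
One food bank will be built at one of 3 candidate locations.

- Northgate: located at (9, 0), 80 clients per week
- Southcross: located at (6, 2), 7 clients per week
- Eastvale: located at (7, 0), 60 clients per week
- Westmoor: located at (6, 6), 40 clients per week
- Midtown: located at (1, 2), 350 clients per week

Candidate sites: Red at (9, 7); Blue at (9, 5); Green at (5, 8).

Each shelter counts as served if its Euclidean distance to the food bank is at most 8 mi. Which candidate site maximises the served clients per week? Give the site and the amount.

Coverage radius r = 8 mi; a point is covered iff (Δx)²+(Δy)² ≤ 8² = 64.
  Red (9, 7): covers {Northgate, Southcross, Eastvale, Westmoor} → 187
  Blue (9, 5): covers {Northgate, Southcross, Eastvale, Westmoor} → 187
  Green (5, 8): covers {Southcross, Westmoor, Midtown} → 397
Maximum coverage at Green: 397 clients per week.

Green, covering 397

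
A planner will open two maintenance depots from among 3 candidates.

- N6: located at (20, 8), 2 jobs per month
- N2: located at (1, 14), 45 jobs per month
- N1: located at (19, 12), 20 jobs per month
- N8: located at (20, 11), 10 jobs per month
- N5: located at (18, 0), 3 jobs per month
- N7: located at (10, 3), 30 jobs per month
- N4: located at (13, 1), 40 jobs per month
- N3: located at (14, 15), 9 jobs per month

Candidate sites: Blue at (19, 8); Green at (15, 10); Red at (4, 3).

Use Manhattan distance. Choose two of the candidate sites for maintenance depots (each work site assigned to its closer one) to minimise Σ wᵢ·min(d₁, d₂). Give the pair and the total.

Evaluate every pair (each demand assigned to the nearer of the two):
  {Blue, Red}: total = 1507
  {Green, Red}: total = 1537
  {Blue, Green}: total = 1813
Best pair: {Blue, Red} with total 1507.

{Blue, Red}, total 1507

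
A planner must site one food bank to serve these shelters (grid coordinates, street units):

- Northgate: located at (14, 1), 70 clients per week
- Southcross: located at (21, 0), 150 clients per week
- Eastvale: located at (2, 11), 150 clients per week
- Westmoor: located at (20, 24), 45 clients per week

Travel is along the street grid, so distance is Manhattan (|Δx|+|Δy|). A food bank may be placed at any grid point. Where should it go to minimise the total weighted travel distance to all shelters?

Manhattan distance separates: Σwᵢ(|x−xᵢ|+|y−yᵢ|) = Σwᵢ|x−xᵢ| + Σwᵢ|y−yᵢ|, so x and y are optimised independently as 1-D weighted medians.
Total weight W = 415; half = 207.5.
x-coordinate, sorted with cumulative weight:
  x=2 (Eastvale, w=150) cum 150
  x=14 (Northgate, w=70) cum 220  ← median
  x=20 (Westmoor, w=45) cum 265
  x=21 (Southcross, w=150) cum 415
⇒ x* = 14
y-coordinate, sorted with cumulative weight:
  y=0 (Southcross, w=150) cum 150
  y=1 (Northgate, w=70) cum 220  ← median
  y=11 (Eastvale, w=150) cum 370
  y=24 (Westmoor, w=45) cum 415
⇒ y* = 1

(14, 1)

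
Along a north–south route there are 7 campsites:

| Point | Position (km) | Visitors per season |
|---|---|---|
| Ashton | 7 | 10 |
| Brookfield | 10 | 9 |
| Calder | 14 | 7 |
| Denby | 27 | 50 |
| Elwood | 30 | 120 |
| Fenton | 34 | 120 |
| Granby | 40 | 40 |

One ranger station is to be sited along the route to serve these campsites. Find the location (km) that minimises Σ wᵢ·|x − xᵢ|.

For a sum of weighted absolute distances on a line, the optimum is the weighted median (not the mean). Total weight W = 356; half-weight = 178.
Sort by position and accumulate weight:
  km 7 (Ashton, w=10) → cum 10
  km 10 (Brookfield, w=9) → cum 19
  km 14 (Calder, w=7) → cum 26
  km 27 (Denby, w=50) → cum 76
  km 30 (Elwood, w=120) → cum 196  ≥ 178 → median here
  km 34 (Fenton, w=120) → cum 316
  km 40 (Granby, w=40) → cum 356
Optimal location: km 30.

x = 30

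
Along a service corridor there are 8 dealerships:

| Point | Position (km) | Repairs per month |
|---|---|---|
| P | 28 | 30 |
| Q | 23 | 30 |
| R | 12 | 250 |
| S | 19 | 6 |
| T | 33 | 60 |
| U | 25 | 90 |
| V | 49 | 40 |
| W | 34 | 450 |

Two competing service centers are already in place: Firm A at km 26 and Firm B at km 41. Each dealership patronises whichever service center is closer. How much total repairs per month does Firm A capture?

466

The indifferent point is the midpoint (26+41)/2 = 33.5; dealerships left of it (closer to Firm A at 26) go to Firm A, those right go to Firm B.
  R at 12 (w=250) → Firm A
  S at 19 (w=6) → Firm A
  Q at 23 (w=30) → Firm A
  U at 25 (w=90) → Firm A
  P at 28 (w=30) → Firm A
  T at 33 (w=60) → Firm A
  W at 34 (w=450) → Firm B
  V at 49 (w=40) → Firm B
Firm A captures 466; Firm B captures 490.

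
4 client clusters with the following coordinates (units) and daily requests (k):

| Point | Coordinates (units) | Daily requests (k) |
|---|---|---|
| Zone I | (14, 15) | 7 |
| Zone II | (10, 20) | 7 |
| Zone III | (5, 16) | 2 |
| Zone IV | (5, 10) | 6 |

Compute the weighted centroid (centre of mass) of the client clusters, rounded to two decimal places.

(9.45, 15.32)

The minimiser of Σwᵢ‖p−pᵢ‖² is the weighted centroid p* = (Σwᵢpᵢ)/(Σwᵢ).
Σwᵢ = 22.
Σwᵢxᵢ = 7·14 + 7·10 + 2·5 + 6·5 = 208.
Σwᵢyᵢ = 7·15 + 7·20 + 2·16 + 6·10 = 337.
x* = 208/22 = 9.45, y* = 337/22 = 15.32.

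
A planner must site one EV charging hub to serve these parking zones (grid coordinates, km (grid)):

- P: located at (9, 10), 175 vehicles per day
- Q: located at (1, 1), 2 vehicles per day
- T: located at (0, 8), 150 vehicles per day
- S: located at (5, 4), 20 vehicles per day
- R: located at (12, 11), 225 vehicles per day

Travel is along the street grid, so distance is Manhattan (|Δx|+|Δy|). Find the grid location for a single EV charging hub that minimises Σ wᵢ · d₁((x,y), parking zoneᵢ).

Manhattan distance separates: Σwᵢ(|x−xᵢ|+|y−yᵢ|) = Σwᵢ|x−xᵢ| + Σwᵢ|y−yᵢ|, so x and y are optimised independently as 1-D weighted medians.
Total weight W = 572; half = 286.
x-coordinate, sorted with cumulative weight:
  x=0 (T, w=150) cum 150
  x=1 (Q, w=2) cum 152
  x=5 (S, w=20) cum 172
  x=9 (P, w=175) cum 347  ← median
  x=12 (R, w=225) cum 572
⇒ x* = 9
y-coordinate, sorted with cumulative weight:
  y=1 (Q, w=2) cum 2
  y=4 (S, w=20) cum 22
  y=8 (T, w=150) cum 172
  y=10 (P, w=175) cum 347  ← median
  y=11 (R, w=225) cum 572
⇒ y* = 10

(9, 10)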